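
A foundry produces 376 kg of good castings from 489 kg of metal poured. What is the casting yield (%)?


Formula: Casting Yield = (W_good / W_total) * 100
Yield = (376 kg / 489 kg) * 100 = 76.8916%

Final answer: 76.8916%


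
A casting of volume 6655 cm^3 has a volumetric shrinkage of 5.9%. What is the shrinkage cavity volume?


Formula: V_shrink = V_casting * shrinkage_pct / 100
V_shrink = 6655 cm^3 * 5.9 / 100 = 392.6450 cm^3

Answer: 392.6450 cm^3


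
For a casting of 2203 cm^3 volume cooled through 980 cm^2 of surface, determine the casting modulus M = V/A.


Formula: Casting Modulus M = V / A
M = 2203 cm^3 / 980 cm^2 = 2.2480 cm

2.2480 cm


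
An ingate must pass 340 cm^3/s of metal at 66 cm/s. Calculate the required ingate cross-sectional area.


Formula: A_ingate = Q / v  (continuity equation)
A = 340 cm^3/s / 66 cm/s = 5.1515 cm^2

5.1515 cm^2


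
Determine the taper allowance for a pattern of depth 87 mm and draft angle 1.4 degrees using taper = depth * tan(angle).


Formula: taper = depth * tan(draft_angle)
tan(1.4 deg) = 0.0244395
taper = 87 mm * 0.0244395 = 2.1262 mm

Final answer: 2.1262 mm


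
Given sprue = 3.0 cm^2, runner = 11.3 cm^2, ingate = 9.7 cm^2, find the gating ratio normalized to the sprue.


Sprue:Runner:Ingate = 1 : 11.3/3.0 : 9.7/3.0 = 1:3.77:3.23

Answer: 1:3.77:3.23


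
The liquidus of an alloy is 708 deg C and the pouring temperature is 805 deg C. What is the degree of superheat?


Formula: Superheat = T_pour - T_melt
Superheat = 805 - 708 = 97 deg C

Answer: 97 deg C


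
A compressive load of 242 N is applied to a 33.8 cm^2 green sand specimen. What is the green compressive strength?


Formula: Compressive Strength = Force / Area
Strength = 242 N / 33.8 cm^2 = 7.1598 N/cm^2

Answer: 7.1598 N/cm^2


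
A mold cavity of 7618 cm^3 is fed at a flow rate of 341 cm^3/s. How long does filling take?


Formula: t_fill = V_mold / Q_flow
t = 7618 cm^3 / 341 cm^3/s = 22.3402 s


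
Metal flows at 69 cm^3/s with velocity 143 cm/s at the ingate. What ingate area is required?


Formula: A_ingate = Q / v  (continuity equation)
A = 69 cm^3/s / 143 cm/s = 0.4825 cm^2

0.4825 cm^2


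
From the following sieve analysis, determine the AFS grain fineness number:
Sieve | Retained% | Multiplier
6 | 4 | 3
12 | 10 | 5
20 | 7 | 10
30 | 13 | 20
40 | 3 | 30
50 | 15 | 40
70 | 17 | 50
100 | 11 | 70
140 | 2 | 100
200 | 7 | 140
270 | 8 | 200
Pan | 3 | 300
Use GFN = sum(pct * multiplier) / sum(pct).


Formula: GFN = sum(pct * multiplier) / sum(pct)
sum(pct * multiplier) = 6382
sum(pct) = 100
GFN = 6382 / 100 = 63.82


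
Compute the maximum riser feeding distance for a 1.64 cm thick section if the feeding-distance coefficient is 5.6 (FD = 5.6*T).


Formula: FD = 5.6 * T  (riser feeding-distance rule)
FD = 5.6 * 1.64 cm = 9.1840 cm

Answer: 9.1840 cm


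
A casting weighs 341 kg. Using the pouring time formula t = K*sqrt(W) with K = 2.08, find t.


Formula: t = K * sqrt(W)
sqrt(W) = sqrt(341) = 18.46619
t = 2.08 * 18.46619 = 38.4097 s

Answer: 38.4097 s


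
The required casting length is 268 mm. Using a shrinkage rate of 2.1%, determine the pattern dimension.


Formula: L_pattern = L_casting * (1 + shrinkage_rate/100)
Shrinkage factor = 1 + 2.1/100 = 1.021
L_pattern = 268 mm * 1.021 = 273.6280 mm


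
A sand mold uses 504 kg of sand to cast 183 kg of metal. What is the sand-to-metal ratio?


Formula: Sand-to-Metal Ratio = W_sand / W_metal
Ratio = 504 kg / 183 kg = 2.7541

Answer: 2.7541


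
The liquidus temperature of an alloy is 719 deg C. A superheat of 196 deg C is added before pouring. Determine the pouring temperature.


Formula: T_pour = T_melt + Superheat
T_pour = 719 + 196 = 915 deg C

Answer: 915 deg C


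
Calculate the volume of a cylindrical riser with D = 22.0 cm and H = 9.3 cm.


Formula: V = pi * (D/2)^2 * H  (cylinder volume)
Radius = D/2 = 22.0/2 = 11.0 cm
V = pi * 11.0^2 * 9.3 = 3535.2342 cm^3

3535.2342 cm^3


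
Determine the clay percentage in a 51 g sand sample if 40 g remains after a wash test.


Formula: Clay% = (W_total - W_washed) / W_total * 100
Clay mass = 51 - 40 = 11 g
Clay% = 11 / 51 * 100 = 21.5686%

21.5686%


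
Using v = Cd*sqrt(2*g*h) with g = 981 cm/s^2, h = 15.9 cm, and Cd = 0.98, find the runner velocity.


Formula: v = Cd * sqrt(2 * g * h)  (Torricelli with discharge coefficient)
2*g*h = 2 * 981 * 15.9 = 31195.8 cm^2/s^2
sqrt(31195.8) = 176.62333 cm/s
v = 0.98 * 176.62333 = 173.0909 cm/s

173.0909 cm/s


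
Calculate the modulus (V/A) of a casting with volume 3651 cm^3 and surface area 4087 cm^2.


Formula: Casting Modulus M = V / A
M = 3651 cm^3 / 4087 cm^2 = 0.8933 cm


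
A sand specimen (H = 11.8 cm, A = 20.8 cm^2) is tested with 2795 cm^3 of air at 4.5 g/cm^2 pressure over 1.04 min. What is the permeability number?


Formula: Permeability Number P = (V * H) / (p * A * t)
Numerator: V * H = 2795 * 11.8 = 32981.0
Denominator: p * A * t = 4.5 * 20.8 * 1.04 = 97.344
P = 32981.0 / 97.344 = 338.8088


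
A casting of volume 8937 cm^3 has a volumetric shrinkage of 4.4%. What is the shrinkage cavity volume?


Formula: V_shrink = V_casting * shrinkage_pct / 100
V_shrink = 8937 cm^3 * 4.4 / 100 = 393.2280 cm^3

Final answer: 393.2280 cm^3


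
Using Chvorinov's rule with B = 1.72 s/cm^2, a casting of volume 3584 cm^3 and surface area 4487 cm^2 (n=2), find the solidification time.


Formula: t_s = B * (V/A)^n  (Chvorinov's rule, n=2)
Modulus M = V/A = 3584/4487 = 0.798752 cm
M^2 = 0.798752^2 = 0.638005 cm^2
t_s = 1.72 * 0.638005 = 1.0974 s

1.0974 s


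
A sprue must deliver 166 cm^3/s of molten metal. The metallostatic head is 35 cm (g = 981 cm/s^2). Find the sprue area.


Formula: v = sqrt(2*g*h), A = Q/v
Velocity: v = sqrt(2 * 981 * 35) = sqrt(68670) = 262.0496 cm/s
Sprue area: A = Q / v = 166 / 262.0496 = 0.6335 cm^2

0.6335 cm^2


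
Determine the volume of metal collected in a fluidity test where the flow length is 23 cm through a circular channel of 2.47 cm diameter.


Formula: V = pi * (d/2)^2 * L  (cylinder volume)
Radius = 2.47/2 = 1.235 cm
V = pi * 1.235^2 * 23 = 110.2076 cm^3


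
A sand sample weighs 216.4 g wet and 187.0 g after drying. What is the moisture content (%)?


Formula: MC = (W_wet - W_dry) / W_wet * 100
Water mass = 216.4 - 187.0 = 29.4 g
MC = 29.4 / 216.4 * 100 = 13.5860%

Final answer: 13.5860%


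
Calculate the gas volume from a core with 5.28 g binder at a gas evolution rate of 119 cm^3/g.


Formula: V_gas = W_binder * gas_evolution_rate
V = 5.28 g * 119 cm^3/g = 628.3200 cm^3

Final answer: 628.3200 cm^3


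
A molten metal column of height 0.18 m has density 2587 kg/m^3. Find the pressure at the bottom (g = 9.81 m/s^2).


Formula: P = rho * g * h
rho * g = 2587 * 9.81 = 25378.47 N/m^3
P = 25378.47 * 0.18 = 4568.1246 Pa

4568.1246 Pa


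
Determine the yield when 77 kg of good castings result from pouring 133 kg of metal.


Formula: Casting Yield = (W_good / W_total) * 100
Yield = (77 kg / 133 kg) * 100 = 57.8947%

Answer: 57.8947%


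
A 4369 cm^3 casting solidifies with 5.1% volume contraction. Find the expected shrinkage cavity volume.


Formula: V_shrink = V_casting * shrinkage_pct / 100
V_shrink = 4369 cm^3 * 5.1 / 100 = 222.8190 cm^3

Answer: 222.8190 cm^3


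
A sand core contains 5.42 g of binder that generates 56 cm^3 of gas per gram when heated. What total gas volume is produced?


Formula: V_gas = W_binder * gas_evolution_rate
V = 5.42 g * 56 cm^3/g = 303.5200 cm^3

Final answer: 303.5200 cm^3


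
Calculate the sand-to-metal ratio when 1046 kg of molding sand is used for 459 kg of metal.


Formula: Sand-to-Metal Ratio = W_sand / W_metal
Ratio = 1046 kg / 459 kg = 2.2789

Answer: 2.2789


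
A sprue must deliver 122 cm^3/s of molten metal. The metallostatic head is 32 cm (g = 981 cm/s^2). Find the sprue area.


Formula: v = sqrt(2*g*h), A = Q/v
Velocity: v = sqrt(2 * 981 * 32) = sqrt(62784) = 250.5674 cm/s
Sprue area: A = Q / v = 122 / 250.5674 = 0.4869 cm^2

Answer: 0.4869 cm^2


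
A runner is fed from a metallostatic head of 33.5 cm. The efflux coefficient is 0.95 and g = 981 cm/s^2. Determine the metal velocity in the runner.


Formula: v = Cd * sqrt(2 * g * h)  (Torricelli with discharge coefficient)
2*g*h = 2 * 981 * 33.5 = 65727.0 cm^2/s^2
sqrt(65727.0) = 256.37278 cm/s
v = 0.95 * 256.37278 = 243.5541 cm/s

243.5541 cm/s


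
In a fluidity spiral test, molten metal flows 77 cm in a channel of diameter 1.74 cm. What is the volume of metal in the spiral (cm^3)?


Formula: V = pi * (d/2)^2 * L  (cylinder volume)
Radius = 1.74/2 = 0.87 cm
V = pi * 0.87^2 * 77 = 183.0961 cm^3

183.0961 cm^3


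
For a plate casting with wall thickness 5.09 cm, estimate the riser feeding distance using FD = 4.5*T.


Formula: FD = 4.5 * T  (riser feeding-distance rule)
FD = 4.5 * 5.09 cm = 22.9050 cm

Answer: 22.9050 cm


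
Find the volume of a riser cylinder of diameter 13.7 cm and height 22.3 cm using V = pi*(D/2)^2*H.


Formula: V = pi * (D/2)^2 * H  (cylinder volume)
Radius = D/2 = 13.7/2 = 6.85 cm
V = pi * 6.85^2 * 22.3 = 3287.2738 cm^3

Answer: 3287.2738 cm^3


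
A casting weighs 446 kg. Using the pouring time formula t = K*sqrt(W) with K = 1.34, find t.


Formula: t = K * sqrt(W)
sqrt(W) = sqrt(446) = 21.11871
t = 1.34 * 21.11871 = 28.2991 s

28.2991 s


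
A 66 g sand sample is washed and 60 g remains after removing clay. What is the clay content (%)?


Formula: Clay% = (W_total - W_washed) / W_total * 100
Clay mass = 66 - 60 = 6 g
Clay% = 6 / 66 * 100 = 9.0909%

9.0909%


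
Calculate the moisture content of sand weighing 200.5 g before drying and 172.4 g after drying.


Formula: MC = (W_wet - W_dry) / W_wet * 100
Water mass = 200.5 - 172.4 = 28.1 g
MC = 28.1 / 200.5 * 100 = 14.0150%

Final answer: 14.0150%


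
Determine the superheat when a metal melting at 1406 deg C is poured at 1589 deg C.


Formula: Superheat = T_pour - T_melt
Superheat = 1589 - 1406 = 183 deg C

183 deg C


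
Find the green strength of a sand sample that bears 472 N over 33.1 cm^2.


Formula: Compressive Strength = Force / Area
Strength = 472 N / 33.1 cm^2 = 14.2598 N/cm^2

Final answer: 14.2598 N/cm^2


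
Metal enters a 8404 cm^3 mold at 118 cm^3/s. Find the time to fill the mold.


Formula: t_fill = V_mold / Q_flow
t = 8404 cm^3 / 118 cm^3/s = 71.2203 s


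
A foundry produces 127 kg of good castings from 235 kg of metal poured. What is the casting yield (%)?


Formula: Casting Yield = (W_good / W_total) * 100
Yield = (127 kg / 235 kg) * 100 = 54.0426%

54.0426%


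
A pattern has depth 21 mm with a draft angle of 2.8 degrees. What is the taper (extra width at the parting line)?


Formula: taper = depth * tan(draft_angle)
tan(2.8 deg) = 0.0489082
taper = 21 mm * 0.0489082 = 1.0271 mm

Answer: 1.0271 mm


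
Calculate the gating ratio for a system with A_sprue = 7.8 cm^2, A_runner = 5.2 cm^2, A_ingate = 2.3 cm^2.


Sprue:Runner:Ingate = 1 : 5.2/7.8 : 2.3/7.8 = 1:0.67:0.29

Final answer: 1:0.67:0.29


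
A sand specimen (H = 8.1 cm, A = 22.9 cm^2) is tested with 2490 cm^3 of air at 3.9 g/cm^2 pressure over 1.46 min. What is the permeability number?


Formula: Permeability Number P = (V * H) / (p * A * t)
Numerator: V * H = 2490 * 8.1 = 20169.0
Denominator: p * A * t = 3.9 * 22.9 * 1.46 = 130.3926
P = 20169.0 / 130.3926 = 154.6790

Final answer: 154.6790


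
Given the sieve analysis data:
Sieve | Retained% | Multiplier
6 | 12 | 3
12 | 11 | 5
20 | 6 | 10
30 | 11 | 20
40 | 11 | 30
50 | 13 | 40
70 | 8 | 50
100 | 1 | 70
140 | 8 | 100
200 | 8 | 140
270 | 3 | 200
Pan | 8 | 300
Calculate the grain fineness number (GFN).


Formula: GFN = sum(pct * multiplier) / sum(pct)
sum(pct * multiplier) = 6611
sum(pct) = 100
GFN = 6611 / 100 = 66.11

Final answer: 66.11


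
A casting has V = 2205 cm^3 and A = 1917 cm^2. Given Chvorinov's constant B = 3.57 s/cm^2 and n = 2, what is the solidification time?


Formula: t_s = B * (V/A)^n  (Chvorinov's rule, n=2)
Modulus M = V/A = 2205/1917 = 1.150235 cm
M^2 = 1.150235^2 = 1.323041 cm^2
t_s = 3.57 * 1.323041 = 4.7233 s

4.7233 s


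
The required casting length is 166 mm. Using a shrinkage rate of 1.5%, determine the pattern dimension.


Formula: L_pattern = L_casting * (1 + shrinkage_rate/100)
Shrinkage factor = 1 + 1.5/100 = 1.015
L_pattern = 166 mm * 1.015 = 168.4900 mm


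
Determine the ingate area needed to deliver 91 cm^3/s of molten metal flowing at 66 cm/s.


Formula: A_ingate = Q / v  (continuity equation)
A = 91 cm^3/s / 66 cm/s = 1.3788 cm^2

Final answer: 1.3788 cm^2


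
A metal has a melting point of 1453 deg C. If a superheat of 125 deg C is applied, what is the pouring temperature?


Formula: T_pour = T_melt + Superheat
T_pour = 1453 + 125 = 1578 deg C

Final answer: 1578 deg C


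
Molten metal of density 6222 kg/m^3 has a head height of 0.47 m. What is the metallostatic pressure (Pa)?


Formula: P = rho * g * h
rho * g = 6222 * 9.81 = 61037.82 N/m^3
P = 61037.82 * 0.47 = 28687.7754 Pa

Final answer: 28687.7754 Pa


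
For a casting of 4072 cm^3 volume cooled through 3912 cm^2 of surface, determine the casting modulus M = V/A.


Formula: Casting Modulus M = V / A
M = 4072 cm^3 / 3912 cm^2 = 1.0409 cm

Final answer: 1.0409 cm


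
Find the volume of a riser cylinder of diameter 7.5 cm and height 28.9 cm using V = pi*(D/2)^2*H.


Formula: V = pi * (D/2)^2 * H  (cylinder volume)
Radius = D/2 = 7.5/2 = 3.75 cm
V = pi * 3.75^2 * 28.9 = 1276.7629 cm^3

1276.7629 cm^3


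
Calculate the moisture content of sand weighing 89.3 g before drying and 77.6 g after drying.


Formula: MC = (W_wet - W_dry) / W_wet * 100
Water mass = 89.3 - 77.6 = 11.7 g
MC = 11.7 / 89.3 * 100 = 13.1019%


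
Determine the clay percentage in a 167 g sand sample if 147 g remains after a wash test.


Formula: Clay% = (W_total - W_washed) / W_total * 100
Clay mass = 167 - 147 = 20 g
Clay% = 20 / 167 * 100 = 11.9760%


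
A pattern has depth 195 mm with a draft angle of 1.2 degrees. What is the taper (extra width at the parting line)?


Formula: taper = depth * tan(draft_angle)
tan(1.2 deg) = 0.0209470
taper = 195 mm * 0.0209470 = 4.0847 mm

Answer: 4.0847 mm


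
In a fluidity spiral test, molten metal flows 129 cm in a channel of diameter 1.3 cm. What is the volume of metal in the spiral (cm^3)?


Formula: V = pi * (d/2)^2 * L  (cylinder volume)
Radius = 1.3/2 = 0.65 cm
V = pi * 0.65^2 * 129 = 171.2247 cm^3

Answer: 171.2247 cm^3


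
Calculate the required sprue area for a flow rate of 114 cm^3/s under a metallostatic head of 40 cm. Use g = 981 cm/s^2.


Formula: v = sqrt(2*g*h), A = Q/v
Velocity: v = sqrt(2 * 981 * 40) = sqrt(78480) = 280.1428 cm/s
Sprue area: A = Q / v = 114 / 280.1428 = 0.4069 cm^2

0.4069 cm^2


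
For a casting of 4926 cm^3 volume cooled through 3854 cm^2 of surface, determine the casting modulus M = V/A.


Formula: Casting Modulus M = V / A
M = 4926 cm^3 / 3854 cm^2 = 1.2782 cm

Answer: 1.2782 cm


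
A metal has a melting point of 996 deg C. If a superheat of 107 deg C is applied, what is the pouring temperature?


Formula: T_pour = T_melt + Superheat
T_pour = 996 + 107 = 1103 deg C

1103 deg C


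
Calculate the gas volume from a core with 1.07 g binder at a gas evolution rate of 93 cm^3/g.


Formula: V_gas = W_binder * gas_evolution_rate
V = 1.07 g * 93 cm^3/g = 99.5100 cm^3

Final answer: 99.5100 cm^3


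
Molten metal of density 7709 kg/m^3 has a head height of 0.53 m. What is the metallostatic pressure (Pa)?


Formula: P = rho * g * h
rho * g = 7709 * 9.81 = 75625.29 N/m^3
P = 75625.29 * 0.53 = 40081.4037 Pa

40081.4037 Pa


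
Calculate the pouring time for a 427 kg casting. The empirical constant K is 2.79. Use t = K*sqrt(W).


Formula: t = K * sqrt(W)
sqrt(W) = sqrt(427) = 20.66398
t = 2.79 * 20.66398 = 57.6525 s


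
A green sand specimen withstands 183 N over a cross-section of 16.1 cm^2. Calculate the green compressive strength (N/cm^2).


Formula: Compressive Strength = Force / Area
Strength = 183 N / 16.1 cm^2 = 11.3665 N/cm^2


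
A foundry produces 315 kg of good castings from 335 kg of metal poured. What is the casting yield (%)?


Formula: Casting Yield = (W_good / W_total) * 100
Yield = (315 kg / 335 kg) * 100 = 94.0299%

Answer: 94.0299%


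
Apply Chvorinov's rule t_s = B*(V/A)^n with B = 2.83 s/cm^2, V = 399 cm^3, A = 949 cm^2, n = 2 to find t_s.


Formula: t_s = B * (V/A)^n  (Chvorinov's rule, n=2)
Modulus M = V/A = 399/949 = 0.420443 cm
M^2 = 0.420443^2 = 0.176772 cm^2
t_s = 2.83 * 0.176772 = 0.5003 s

Final answer: 0.5003 s


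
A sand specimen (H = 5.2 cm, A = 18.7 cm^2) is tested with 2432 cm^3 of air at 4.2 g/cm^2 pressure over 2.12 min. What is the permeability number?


Formula: Permeability Number P = (V * H) / (p * A * t)
Numerator: V * H = 2432 * 5.2 = 12646.4
Denominator: p * A * t = 4.2 * 18.7 * 2.12 = 166.5048
P = 12646.4 / 166.5048 = 75.9522


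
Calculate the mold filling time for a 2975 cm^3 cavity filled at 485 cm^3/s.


Formula: t_fill = V_mold / Q_flow
t = 2975 cm^3 / 485 cm^3/s = 6.1340 s

Final answer: 6.1340 s


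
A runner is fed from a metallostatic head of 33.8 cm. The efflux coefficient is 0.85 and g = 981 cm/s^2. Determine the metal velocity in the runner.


Formula: v = Cd * sqrt(2 * g * h)  (Torricelli with discharge coefficient)
2*g*h = 2 * 981 * 33.8 = 66315.6 cm^2/s^2
sqrt(66315.6) = 257.51815 cm/s
v = 0.85 * 257.51815 = 218.8904 cm/s

218.8904 cm/s


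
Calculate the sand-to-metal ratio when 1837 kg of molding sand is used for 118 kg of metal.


Formula: Sand-to-Metal Ratio = W_sand / W_metal
Ratio = 1837 kg / 118 kg = 15.5678


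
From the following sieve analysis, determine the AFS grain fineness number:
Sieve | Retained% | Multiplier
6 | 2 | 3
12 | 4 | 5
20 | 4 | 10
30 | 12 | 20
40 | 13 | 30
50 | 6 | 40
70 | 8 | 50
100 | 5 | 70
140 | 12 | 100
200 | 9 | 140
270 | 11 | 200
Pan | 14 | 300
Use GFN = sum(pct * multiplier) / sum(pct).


Formula: GFN = sum(pct * multiplier) / sum(pct)
sum(pct * multiplier) = 10546
sum(pct) = 100
GFN = 10546 / 100 = 105.46

Final answer: 105.46


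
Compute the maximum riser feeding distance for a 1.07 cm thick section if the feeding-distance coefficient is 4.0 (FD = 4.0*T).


Formula: FD = 4.0 * T  (riser feeding-distance rule)
FD = 4.0 * 1.07 cm = 4.2800 cm

Answer: 4.2800 cm


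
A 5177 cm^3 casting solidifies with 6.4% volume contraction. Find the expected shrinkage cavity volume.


Formula: V_shrink = V_casting * shrinkage_pct / 100
V_shrink = 5177 cm^3 * 6.4 / 100 = 331.3280 cm^3

Answer: 331.3280 cm^3


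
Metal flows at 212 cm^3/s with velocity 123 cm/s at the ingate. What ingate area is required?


Formula: A_ingate = Q / v  (continuity equation)
A = 212 cm^3/s / 123 cm/s = 1.7236 cm^2

1.7236 cm^2


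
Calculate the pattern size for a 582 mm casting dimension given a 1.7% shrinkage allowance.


Formula: L_pattern = L_casting * (1 + shrinkage_rate/100)
Shrinkage factor = 1 + 1.7/100 = 1.017
L_pattern = 582 mm * 1.017 = 591.8940 mm

Answer: 591.8940 mm


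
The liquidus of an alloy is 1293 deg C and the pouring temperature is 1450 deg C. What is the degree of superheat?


Formula: Superheat = T_pour - T_melt
Superheat = 1450 - 1293 = 157 deg C

Final answer: 157 deg C


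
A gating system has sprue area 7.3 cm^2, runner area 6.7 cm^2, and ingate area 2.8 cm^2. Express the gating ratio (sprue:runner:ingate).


Sprue:Runner:Ingate = 1 : 6.7/7.3 : 2.8/7.3 = 1:0.92:0.38

Answer: 1:0.92:0.38


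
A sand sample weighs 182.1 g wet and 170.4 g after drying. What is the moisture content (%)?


Formula: MC = (W_wet - W_dry) / W_wet * 100
Water mass = 182.1 - 170.4 = 11.7 g
MC = 11.7 / 182.1 * 100 = 6.4250%

Answer: 6.4250%


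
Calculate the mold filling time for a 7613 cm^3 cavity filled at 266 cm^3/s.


Formula: t_fill = V_mold / Q_flow
t = 7613 cm^3 / 266 cm^3/s = 28.6203 s

Answer: 28.6203 s


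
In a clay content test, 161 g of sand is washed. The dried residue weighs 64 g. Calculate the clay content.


Formula: Clay% = (W_total - W_washed) / W_total * 100
Clay mass = 161 - 64 = 97 g
Clay% = 97 / 161 * 100 = 60.2484%

Answer: 60.2484%


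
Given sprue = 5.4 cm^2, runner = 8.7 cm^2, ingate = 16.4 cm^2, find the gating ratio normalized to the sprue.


Sprue:Runner:Ingate = 1 : 8.7/5.4 : 16.4/5.4 = 1:1.61:3.04

Answer: 1:1.61:3.04


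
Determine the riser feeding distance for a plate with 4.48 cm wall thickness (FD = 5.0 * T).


Formula: FD = 5.0 * T  (riser feeding-distance rule)
FD = 5.0 * 4.48 cm = 22.4000 cm


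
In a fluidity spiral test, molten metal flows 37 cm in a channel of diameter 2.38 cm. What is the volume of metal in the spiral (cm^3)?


Formula: V = pi * (d/2)^2 * L  (cylinder volume)
Radius = 2.38/2 = 1.19 cm
V = pi * 1.19^2 * 37 = 164.6059 cm^3

164.6059 cm^3


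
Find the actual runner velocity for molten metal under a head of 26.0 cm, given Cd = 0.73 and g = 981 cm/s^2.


Formula: v = Cd * sqrt(2 * g * h)  (Torricelli with discharge coefficient)
2*g*h = 2 * 981 * 26.0 = 51012.0 cm^2/s^2
sqrt(51012.0) = 225.85836 cm/s
v = 0.73 * 225.85836 = 164.8766 cm/s

164.8766 cm/s


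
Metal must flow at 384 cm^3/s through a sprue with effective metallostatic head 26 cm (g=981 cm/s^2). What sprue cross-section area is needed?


Formula: v = sqrt(2*g*h), A = Q/v
Velocity: v = sqrt(2 * 981 * 26) = sqrt(51012) = 225.8584 cm/s
Sprue area: A = Q / v = 384 / 225.8584 = 1.7002 cm^2

Answer: 1.7002 cm^2


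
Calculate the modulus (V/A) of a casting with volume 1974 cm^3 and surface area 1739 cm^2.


Formula: Casting Modulus M = V / A
M = 1974 cm^3 / 1739 cm^2 = 1.1351 cm

Answer: 1.1351 cm


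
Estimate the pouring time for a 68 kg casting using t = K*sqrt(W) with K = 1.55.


Formula: t = K * sqrt(W)
sqrt(W) = sqrt(68) = 8.24621
t = 1.55 * 8.24621 = 12.7816 s

12.7816 s


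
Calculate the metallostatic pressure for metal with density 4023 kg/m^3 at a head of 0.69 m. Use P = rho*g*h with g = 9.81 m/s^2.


Formula: P = rho * g * h
rho * g = 4023 * 9.81 = 39465.63 N/m^3
P = 39465.63 * 0.69 = 27231.2847 Pa

27231.2847 Pa


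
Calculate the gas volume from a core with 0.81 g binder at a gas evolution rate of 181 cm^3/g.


Formula: V_gas = W_binder * gas_evolution_rate
V = 0.81 g * 181 cm^3/g = 146.6100 cm^3

Final answer: 146.6100 cm^3


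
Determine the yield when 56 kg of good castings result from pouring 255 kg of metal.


Formula: Casting Yield = (W_good / W_total) * 100
Yield = (56 kg / 255 kg) * 100 = 21.9608%

Final answer: 21.9608%


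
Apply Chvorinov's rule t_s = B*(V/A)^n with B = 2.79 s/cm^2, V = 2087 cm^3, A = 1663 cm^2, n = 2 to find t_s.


Formula: t_s = B * (V/A)^n  (Chvorinov's rule, n=2)
Modulus M = V/A = 2087/1663 = 1.254961 cm
M^2 = 1.254961^2 = 1.574927 cm^2
t_s = 2.79 * 1.574927 = 4.3940 s

Final answer: 4.3940 s


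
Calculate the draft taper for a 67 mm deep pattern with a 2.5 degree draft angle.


Formula: taper = depth * tan(draft_angle)
tan(2.5 deg) = 0.0436609
taper = 67 mm * 0.0436609 = 2.9253 mm

2.9253 mm


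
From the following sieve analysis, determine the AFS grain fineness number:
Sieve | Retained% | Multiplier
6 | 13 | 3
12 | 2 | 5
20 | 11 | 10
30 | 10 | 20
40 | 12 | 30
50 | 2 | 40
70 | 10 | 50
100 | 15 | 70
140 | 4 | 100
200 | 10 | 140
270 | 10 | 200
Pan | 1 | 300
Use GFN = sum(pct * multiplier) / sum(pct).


Formula: GFN = sum(pct * multiplier) / sum(pct)
sum(pct * multiplier) = 6449
sum(pct) = 100
GFN = 6449 / 100 = 64.49

Answer: 64.49


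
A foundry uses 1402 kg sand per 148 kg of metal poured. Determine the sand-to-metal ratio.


Formula: Sand-to-Metal Ratio = W_sand / W_metal
Ratio = 1402 kg / 148 kg = 9.4730

9.4730


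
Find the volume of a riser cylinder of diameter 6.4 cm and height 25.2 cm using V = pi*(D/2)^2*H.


Formula: V = pi * (D/2)^2 * H  (cylinder volume)
Radius = D/2 = 6.4/2 = 3.2 cm
V = pi * 3.2^2 * 25.2 = 810.6817 cm^3


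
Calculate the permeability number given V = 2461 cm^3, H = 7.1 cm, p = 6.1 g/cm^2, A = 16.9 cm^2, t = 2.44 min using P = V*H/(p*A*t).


Formula: Permeability Number P = (V * H) / (p * A * t)
Numerator: V * H = 2461 * 7.1 = 17473.1
Denominator: p * A * t = 6.1 * 16.9 * 2.44 = 251.5396
P = 17473.1 / 251.5396 = 69.4646

Answer: 69.4646


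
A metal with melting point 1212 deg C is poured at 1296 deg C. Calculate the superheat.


Formula: Superheat = T_pour - T_melt
Superheat = 1296 - 1212 = 84 deg C

Final answer: 84 deg C


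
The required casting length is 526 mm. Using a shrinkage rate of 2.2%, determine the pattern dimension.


Formula: L_pattern = L_casting * (1 + shrinkage_rate/100)
Shrinkage factor = 1 + 2.2/100 = 1.022
L_pattern = 526 mm * 1.022 = 537.5720 mm

Answer: 537.5720 mm


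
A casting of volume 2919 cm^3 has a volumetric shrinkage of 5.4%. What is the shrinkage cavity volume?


Formula: V_shrink = V_casting * shrinkage_pct / 100
V_shrink = 2919 cm^3 * 5.4 / 100 = 157.6260 cm^3

157.6260 cm^3


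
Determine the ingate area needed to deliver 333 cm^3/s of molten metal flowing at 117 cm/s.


Formula: A_ingate = Q / v  (continuity equation)
A = 333 cm^3/s / 117 cm/s = 2.8462 cm^2

2.8462 cm^2


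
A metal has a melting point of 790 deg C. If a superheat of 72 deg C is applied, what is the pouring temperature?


Formula: T_pour = T_melt + Superheat
T_pour = 790 + 72 = 862 deg C


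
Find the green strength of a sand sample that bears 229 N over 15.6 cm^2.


Formula: Compressive Strength = Force / Area
Strength = 229 N / 15.6 cm^2 = 14.6795 N/cm^2

Final answer: 14.6795 N/cm^2


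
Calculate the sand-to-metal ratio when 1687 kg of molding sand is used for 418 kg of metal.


Formula: Sand-to-Metal Ratio = W_sand / W_metal
Ratio = 1687 kg / 418 kg = 4.0359


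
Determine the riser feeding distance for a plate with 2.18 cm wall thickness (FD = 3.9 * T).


Formula: FD = 3.9 * T  (riser feeding-distance rule)
FD = 3.9 * 2.18 cm = 8.5020 cm


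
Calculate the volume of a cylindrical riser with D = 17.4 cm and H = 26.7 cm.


Formula: V = pi * (D/2)^2 * H  (cylinder volume)
Radius = D/2 = 17.4/2 = 8.7 cm
V = pi * 8.7^2 * 26.7 = 6348.9169 cm^3


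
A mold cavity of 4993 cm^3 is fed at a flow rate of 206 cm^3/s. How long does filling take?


Formula: t_fill = V_mold / Q_flow
t = 4993 cm^3 / 206 cm^3/s = 24.2379 s

Final answer: 24.2379 s


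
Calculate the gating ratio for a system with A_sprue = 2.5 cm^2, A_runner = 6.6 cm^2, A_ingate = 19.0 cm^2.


Sprue:Runner:Ingate = 1 : 6.6/2.5 : 19.0/2.5 = 1:2.64:7.60


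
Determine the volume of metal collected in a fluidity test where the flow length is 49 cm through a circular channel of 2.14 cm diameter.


Formula: V = pi * (d/2)^2 * L  (cylinder volume)
Radius = 2.14/2 = 1.07 cm
V = pi * 1.07^2 * 49 = 176.2437 cm^3

Answer: 176.2437 cm^3


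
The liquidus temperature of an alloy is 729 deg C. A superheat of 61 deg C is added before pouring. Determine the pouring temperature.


Formula: T_pour = T_melt + Superheat
T_pour = 729 + 61 = 790 deg C

790 deg C


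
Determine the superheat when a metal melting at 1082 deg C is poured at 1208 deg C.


Formula: Superheat = T_pour - T_melt
Superheat = 1208 - 1082 = 126 deg C

Answer: 126 deg C


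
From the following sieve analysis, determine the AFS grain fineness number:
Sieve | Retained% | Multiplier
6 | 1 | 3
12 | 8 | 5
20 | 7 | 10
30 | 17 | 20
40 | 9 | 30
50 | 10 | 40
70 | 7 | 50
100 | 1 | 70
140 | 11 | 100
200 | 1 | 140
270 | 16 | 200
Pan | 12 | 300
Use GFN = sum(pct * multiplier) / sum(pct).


Formula: GFN = sum(pct * multiplier) / sum(pct)
sum(pct * multiplier) = 9583
sum(pct) = 100
GFN = 9583 / 100 = 95.83

Final answer: 95.83


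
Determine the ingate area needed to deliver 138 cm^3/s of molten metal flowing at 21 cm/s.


Formula: A_ingate = Q / v  (continuity equation)
A = 138 cm^3/s / 21 cm/s = 6.5714 cm^2

6.5714 cm^2


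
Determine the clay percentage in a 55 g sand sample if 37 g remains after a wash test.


Formula: Clay% = (W_total - W_washed) / W_total * 100
Clay mass = 55 - 37 = 18 g
Clay% = 18 / 55 * 100 = 32.7273%


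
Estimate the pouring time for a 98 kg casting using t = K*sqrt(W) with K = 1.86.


Formula: t = K * sqrt(W)
sqrt(W) = sqrt(98) = 9.89949
t = 1.86 * 9.89949 = 18.4131 s

18.4131 s


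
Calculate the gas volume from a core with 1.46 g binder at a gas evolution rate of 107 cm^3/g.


Formula: V_gas = W_binder * gas_evolution_rate
V = 1.46 g * 107 cm^3/g = 156.2200 cm^3

Answer: 156.2200 cm^3


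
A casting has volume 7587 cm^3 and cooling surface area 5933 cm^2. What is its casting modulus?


Formula: Casting Modulus M = V / A
M = 7587 cm^3 / 5933 cm^2 = 1.2788 cm


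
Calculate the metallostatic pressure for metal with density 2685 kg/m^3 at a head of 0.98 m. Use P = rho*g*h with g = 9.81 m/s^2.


Formula: P = rho * g * h
rho * g = 2685 * 9.81 = 26339.85 N/m^3
P = 26339.85 * 0.98 = 25813.0530 Pa


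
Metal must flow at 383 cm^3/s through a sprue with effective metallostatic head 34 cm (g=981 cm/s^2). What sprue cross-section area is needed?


Formula: v = sqrt(2*g*h), A = Q/v
Velocity: v = sqrt(2 * 981 * 34) = sqrt(66708) = 258.2789 cm/s
Sprue area: A = Q / v = 383 / 258.2789 = 1.4829 cm^2

Answer: 1.4829 cm^2


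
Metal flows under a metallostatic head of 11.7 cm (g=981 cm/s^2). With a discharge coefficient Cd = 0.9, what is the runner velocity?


Formula: v = Cd * sqrt(2 * g * h)  (Torricelli with discharge coefficient)
2*g*h = 2 * 981 * 11.7 = 22955.4 cm^2/s^2
sqrt(22955.4) = 151.51040 cm/s
v = 0.9 * 151.51040 = 136.3594 cm/s

Answer: 136.3594 cm/s


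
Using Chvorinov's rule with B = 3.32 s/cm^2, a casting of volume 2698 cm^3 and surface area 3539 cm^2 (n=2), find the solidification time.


Formula: t_s = B * (V/A)^n  (Chvorinov's rule, n=2)
Modulus M = V/A = 2698/3539 = 0.762362 cm
M^2 = 0.762362^2 = 0.581196 cm^2
t_s = 3.32 * 0.581196 = 1.9296 s

Answer: 1.9296 s


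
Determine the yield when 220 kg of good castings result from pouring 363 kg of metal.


Formula: Casting Yield = (W_good / W_total) * 100
Yield = (220 kg / 363 kg) * 100 = 60.6061%


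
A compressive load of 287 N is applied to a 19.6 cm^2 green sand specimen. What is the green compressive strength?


Formula: Compressive Strength = Force / Area
Strength = 287 N / 19.6 cm^2 = 14.6429 N/cm^2


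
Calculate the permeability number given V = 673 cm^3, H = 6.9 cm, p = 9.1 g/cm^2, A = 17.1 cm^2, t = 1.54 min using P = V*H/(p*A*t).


Formula: Permeability Number P = (V * H) / (p * A * t)
Numerator: V * H = 673 * 6.9 = 4643.7
Denominator: p * A * t = 9.1 * 17.1 * 1.54 = 239.6394
P = 4643.7 / 239.6394 = 19.3779

Final answer: 19.3779


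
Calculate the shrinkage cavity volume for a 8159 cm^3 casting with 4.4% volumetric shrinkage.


Formula: V_shrink = V_casting * shrinkage_pct / 100
V_shrink = 8159 cm^3 * 4.4 / 100 = 358.9960 cm^3

Answer: 358.9960 cm^3


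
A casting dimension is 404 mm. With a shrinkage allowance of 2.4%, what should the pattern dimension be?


Formula: L_pattern = L_casting * (1 + shrinkage_rate/100)
Shrinkage factor = 1 + 2.4/100 = 1.024
L_pattern = 404 mm * 1.024 = 413.6960 mm


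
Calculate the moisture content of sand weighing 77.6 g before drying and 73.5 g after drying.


Formula: MC = (W_wet - W_dry) / W_wet * 100
Water mass = 77.6 - 73.5 = 4.1 g
MC = 4.1 / 77.6 * 100 = 5.2835%

Final answer: 5.2835%


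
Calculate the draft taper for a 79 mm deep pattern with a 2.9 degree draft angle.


Formula: taper = depth * tan(draft_angle)
tan(2.9 deg) = 0.0506578
taper = 79 mm * 0.0506578 = 4.0020 mm

4.0020 mm


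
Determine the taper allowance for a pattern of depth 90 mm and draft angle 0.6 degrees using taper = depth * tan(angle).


Formula: taper = depth * tan(draft_angle)
tan(0.6 deg) = 0.0104724
taper = 90 mm * 0.0104724 = 0.9425 mm


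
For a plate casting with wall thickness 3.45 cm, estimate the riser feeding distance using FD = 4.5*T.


Formula: FD = 4.5 * T  (riser feeding-distance rule)
FD = 4.5 * 3.45 cm = 15.5250 cm

Final answer: 15.5250 cm


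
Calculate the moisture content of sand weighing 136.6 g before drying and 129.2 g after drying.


Formula: MC = (W_wet - W_dry) / W_wet * 100
Water mass = 136.6 - 129.2 = 7.4 g
MC = 7.4 / 136.6 * 100 = 5.4173%

5.4173%


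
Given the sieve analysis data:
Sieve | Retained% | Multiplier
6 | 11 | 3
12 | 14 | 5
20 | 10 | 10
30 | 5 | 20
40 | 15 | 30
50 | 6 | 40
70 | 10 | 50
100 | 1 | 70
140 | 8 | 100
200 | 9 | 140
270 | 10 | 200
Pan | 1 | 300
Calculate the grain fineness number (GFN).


Formula: GFN = sum(pct * multiplier) / sum(pct)
sum(pct * multiplier) = 5923
sum(pct) = 100
GFN = 5923 / 100 = 59.23


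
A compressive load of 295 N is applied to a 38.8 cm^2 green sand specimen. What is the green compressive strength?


Formula: Compressive Strength = Force / Area
Strength = 295 N / 38.8 cm^2 = 7.6031 N/cm^2

Answer: 7.6031 N/cm^2


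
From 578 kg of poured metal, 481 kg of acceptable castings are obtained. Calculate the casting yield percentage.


Formula: Casting Yield = (W_good / W_total) * 100
Yield = (481 kg / 578 kg) * 100 = 83.2180%

Answer: 83.2180%


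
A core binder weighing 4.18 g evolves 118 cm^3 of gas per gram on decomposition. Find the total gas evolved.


Formula: V_gas = W_binder * gas_evolution_rate
V = 4.18 g * 118 cm^3/g = 493.2400 cm^3

493.2400 cm^3


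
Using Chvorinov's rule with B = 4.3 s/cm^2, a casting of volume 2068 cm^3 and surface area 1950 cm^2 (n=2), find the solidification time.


Formula: t_s = B * (V/A)^n  (Chvorinov's rule, n=2)
Modulus M = V/A = 2068/1950 = 1.060513 cm
M^2 = 1.060513^2 = 1.124688 cm^2
t_s = 4.3 * 1.124688 = 4.8362 s

Answer: 4.8362 s


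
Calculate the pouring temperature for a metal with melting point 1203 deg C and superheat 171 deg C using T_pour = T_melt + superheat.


Formula: T_pour = T_melt + Superheat
T_pour = 1203 + 171 = 1374 deg C

Answer: 1374 deg C


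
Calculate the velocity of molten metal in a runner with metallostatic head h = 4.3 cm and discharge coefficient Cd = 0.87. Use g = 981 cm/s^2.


Formula: v = Cd * sqrt(2 * g * h)  (Torricelli with discharge coefficient)
2*g*h = 2 * 981 * 4.3 = 8436.6 cm^2/s^2
sqrt(8436.6) = 91.85097 cm/s
v = 0.87 * 91.85097 = 79.9103 cm/s

79.9103 cm/s


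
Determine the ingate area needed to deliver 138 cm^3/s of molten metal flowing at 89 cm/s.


Formula: A_ingate = Q / v  (continuity equation)
A = 138 cm^3/s / 89 cm/s = 1.5506 cm^2

1.5506 cm^2


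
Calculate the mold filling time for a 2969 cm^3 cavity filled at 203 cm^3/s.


Formula: t_fill = V_mold / Q_flow
t = 2969 cm^3 / 203 cm^3/s = 14.6256 s

Answer: 14.6256 s


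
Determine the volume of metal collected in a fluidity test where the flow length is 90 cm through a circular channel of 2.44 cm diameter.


Formula: V = pi * (d/2)^2 * L  (cylinder volume)
Radius = 2.44/2 = 1.22 cm
V = pi * 1.22^2 * 90 = 420.8352 cm^3

Answer: 420.8352 cm^3


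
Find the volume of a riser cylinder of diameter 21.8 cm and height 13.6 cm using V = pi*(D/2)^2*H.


Formula: V = pi * (D/2)^2 * H  (cylinder volume)
Radius = D/2 = 21.8/2 = 10.9 cm
V = pi * 10.9^2 * 13.6 = 5076.2357 cm^3


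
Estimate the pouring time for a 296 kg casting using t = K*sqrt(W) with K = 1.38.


Formula: t = K * sqrt(W)
sqrt(W) = sqrt(296) = 17.20465
t = 1.38 * 17.20465 = 23.7424 s

Final answer: 23.7424 s


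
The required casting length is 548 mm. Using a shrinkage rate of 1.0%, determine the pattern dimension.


Formula: L_pattern = L_casting * (1 + shrinkage_rate/100)
Shrinkage factor = 1 + 1.0/100 = 1.01
L_pattern = 548 mm * 1.01 = 553.4800 mm

Final answer: 553.4800 mm


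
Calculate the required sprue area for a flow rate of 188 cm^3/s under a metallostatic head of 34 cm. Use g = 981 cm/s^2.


Formula: v = sqrt(2*g*h), A = Q/v
Velocity: v = sqrt(2 * 981 * 34) = sqrt(66708) = 258.2789 cm/s
Sprue area: A = Q / v = 188 / 258.2789 = 0.7279 cm^2


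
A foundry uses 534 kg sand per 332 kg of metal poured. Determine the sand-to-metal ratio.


Formula: Sand-to-Metal Ratio = W_sand / W_metal
Ratio = 534 kg / 332 kg = 1.6084


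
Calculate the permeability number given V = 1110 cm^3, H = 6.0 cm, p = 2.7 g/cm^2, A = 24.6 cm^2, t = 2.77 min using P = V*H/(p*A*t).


Formula: Permeability Number P = (V * H) / (p * A * t)
Numerator: V * H = 1110 * 6.0 = 6660.0
Denominator: p * A * t = 2.7 * 24.6 * 2.77 = 183.9834
P = 6660.0 / 183.9834 = 36.1989

Final answer: 36.1989


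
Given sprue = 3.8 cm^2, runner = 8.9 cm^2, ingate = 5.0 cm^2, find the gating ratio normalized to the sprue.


Sprue:Runner:Ingate = 1 : 8.9/3.8 : 5.0/3.8 = 1:2.34:1.32

1:2.34:1.32


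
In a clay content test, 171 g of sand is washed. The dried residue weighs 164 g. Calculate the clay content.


Formula: Clay% = (W_total - W_washed) / W_total * 100
Clay mass = 171 - 164 = 7 g
Clay% = 7 / 171 * 100 = 4.0936%


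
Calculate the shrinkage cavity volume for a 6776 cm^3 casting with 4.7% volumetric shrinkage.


Formula: V_shrink = V_casting * shrinkage_pct / 100
V_shrink = 6776 cm^3 * 4.7 / 100 = 318.4720 cm^3


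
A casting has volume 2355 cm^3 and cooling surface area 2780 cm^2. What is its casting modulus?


Formula: Casting Modulus M = V / A
M = 2355 cm^3 / 2780 cm^2 = 0.8471 cm

Final answer: 0.8471 cm


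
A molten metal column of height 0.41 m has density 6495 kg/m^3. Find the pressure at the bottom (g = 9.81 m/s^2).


Formula: P = rho * g * h
rho * g = 6495 * 9.81 = 63715.95 N/m^3
P = 63715.95 * 0.41 = 26123.5395 Pa


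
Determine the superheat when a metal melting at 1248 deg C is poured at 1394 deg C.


Formula: Superheat = T_pour - T_melt
Superheat = 1394 - 1248 = 146 deg C

Answer: 146 deg C


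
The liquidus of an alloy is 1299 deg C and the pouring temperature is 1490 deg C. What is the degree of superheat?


Formula: Superheat = T_pour - T_melt
Superheat = 1490 - 1299 = 191 deg C


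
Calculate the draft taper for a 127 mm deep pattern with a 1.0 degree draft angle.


Formula: taper = depth * tan(draft_angle)
tan(1.0 deg) = 0.0174551
taper = 127 mm * 0.0174551 = 2.2168 mm

Answer: 2.2168 mm


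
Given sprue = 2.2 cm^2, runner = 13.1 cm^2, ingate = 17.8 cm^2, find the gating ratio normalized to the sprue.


Sprue:Runner:Ingate = 1 : 13.1/2.2 : 17.8/2.2 = 1:5.95:8.09

Answer: 1:5.95:8.09


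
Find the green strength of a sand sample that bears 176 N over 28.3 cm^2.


Formula: Compressive Strength = Force / Area
Strength = 176 N / 28.3 cm^2 = 6.2191 N/cm^2

Answer: 6.2191 N/cm^2


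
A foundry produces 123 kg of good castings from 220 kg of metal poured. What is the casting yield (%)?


Formula: Casting Yield = (W_good / W_total) * 100
Yield = (123 kg / 220 kg) * 100 = 55.9091%

55.9091%


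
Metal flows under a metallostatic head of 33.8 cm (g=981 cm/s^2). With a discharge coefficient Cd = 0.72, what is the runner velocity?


Formula: v = Cd * sqrt(2 * g * h)  (Torricelli with discharge coefficient)
2*g*h = 2 * 981 * 33.8 = 66315.6 cm^2/s^2
sqrt(66315.6) = 257.51815 cm/s
v = 0.72 * 257.51815 = 185.4131 cm/s

Answer: 185.4131 cm/s


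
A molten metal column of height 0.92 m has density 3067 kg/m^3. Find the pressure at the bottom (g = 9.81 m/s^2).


Formula: P = rho * g * h
rho * g = 3067 * 9.81 = 30087.27 N/m^3
P = 30087.27 * 0.92 = 27680.2884 Pa


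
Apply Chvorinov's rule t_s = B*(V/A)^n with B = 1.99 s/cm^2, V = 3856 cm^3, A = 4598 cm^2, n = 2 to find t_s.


Formula: t_s = B * (V/A)^n  (Chvorinov's rule, n=2)
Modulus M = V/A = 3856/4598 = 0.838625 cm
M^2 = 0.838625^2 = 0.703292 cm^2
t_s = 1.99 * 0.703292 = 1.3996 s

Answer: 1.3996 s
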